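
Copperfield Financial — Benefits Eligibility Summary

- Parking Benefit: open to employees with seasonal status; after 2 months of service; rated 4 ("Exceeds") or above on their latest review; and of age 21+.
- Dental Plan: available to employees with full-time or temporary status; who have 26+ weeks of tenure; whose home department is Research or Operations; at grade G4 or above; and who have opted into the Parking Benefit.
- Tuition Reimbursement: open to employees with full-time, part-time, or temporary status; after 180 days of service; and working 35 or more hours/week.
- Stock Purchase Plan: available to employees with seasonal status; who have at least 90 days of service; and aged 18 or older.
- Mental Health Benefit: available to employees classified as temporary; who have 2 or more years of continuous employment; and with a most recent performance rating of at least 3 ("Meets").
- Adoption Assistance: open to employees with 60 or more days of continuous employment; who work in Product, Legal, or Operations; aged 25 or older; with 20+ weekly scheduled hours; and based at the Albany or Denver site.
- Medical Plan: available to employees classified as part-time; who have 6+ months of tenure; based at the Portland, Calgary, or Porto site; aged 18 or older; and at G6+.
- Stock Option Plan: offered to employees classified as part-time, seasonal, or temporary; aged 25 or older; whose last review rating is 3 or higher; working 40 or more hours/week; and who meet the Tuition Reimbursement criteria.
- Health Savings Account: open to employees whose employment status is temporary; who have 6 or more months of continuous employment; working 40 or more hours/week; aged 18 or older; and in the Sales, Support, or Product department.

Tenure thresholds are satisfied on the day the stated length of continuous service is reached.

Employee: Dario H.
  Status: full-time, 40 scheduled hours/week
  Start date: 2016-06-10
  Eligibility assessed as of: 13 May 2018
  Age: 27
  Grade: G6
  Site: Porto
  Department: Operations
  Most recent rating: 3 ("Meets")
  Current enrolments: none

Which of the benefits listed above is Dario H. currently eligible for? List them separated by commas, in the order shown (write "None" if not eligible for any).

Service from 2016-06-10 to 13 May 2018: 702 days.
Parking Benefit — status full-time ✗ (requires seasonal) → not eligible.
Dental Plan — status full-time ✓; service 702 days ≥ 26 weeks (≈182 days) ✓; dept Operations ✓; grade G6 ≥ G4 ✓; not enrolled in Parking Benefit ✗ → not eligible.
Tuition Reimbursement — status full-time ✓; service 702 days ≥ 180 days ✓; 40 hrs/wk ≥ 35 ✓ → eligible.
Stock Purchase Plan — status full-time ✗ (requires seasonal) → not eligible.
Mental Health Benefit — status full-time ✗ (requires temporary) → not eligible.
Adoption Assistance — service 702 days ≥ 60 days ✓; dept Operations ✓; age 27 ≥ 25 ✓; 40 hrs/wk ≥ 20 ✓; site Porto ✗ (not Albany or Denver) → not eligible.
Medical Plan — status full-time ✗ (requires part-time) → not eligible.
Stock Option Plan — status full-time ✗ (requires part-time, seasonal, or temporary) → not eligible.
Health Savings Account — status full-time ✗ (requires temporary) → not eligible.

Tuition Reimbursement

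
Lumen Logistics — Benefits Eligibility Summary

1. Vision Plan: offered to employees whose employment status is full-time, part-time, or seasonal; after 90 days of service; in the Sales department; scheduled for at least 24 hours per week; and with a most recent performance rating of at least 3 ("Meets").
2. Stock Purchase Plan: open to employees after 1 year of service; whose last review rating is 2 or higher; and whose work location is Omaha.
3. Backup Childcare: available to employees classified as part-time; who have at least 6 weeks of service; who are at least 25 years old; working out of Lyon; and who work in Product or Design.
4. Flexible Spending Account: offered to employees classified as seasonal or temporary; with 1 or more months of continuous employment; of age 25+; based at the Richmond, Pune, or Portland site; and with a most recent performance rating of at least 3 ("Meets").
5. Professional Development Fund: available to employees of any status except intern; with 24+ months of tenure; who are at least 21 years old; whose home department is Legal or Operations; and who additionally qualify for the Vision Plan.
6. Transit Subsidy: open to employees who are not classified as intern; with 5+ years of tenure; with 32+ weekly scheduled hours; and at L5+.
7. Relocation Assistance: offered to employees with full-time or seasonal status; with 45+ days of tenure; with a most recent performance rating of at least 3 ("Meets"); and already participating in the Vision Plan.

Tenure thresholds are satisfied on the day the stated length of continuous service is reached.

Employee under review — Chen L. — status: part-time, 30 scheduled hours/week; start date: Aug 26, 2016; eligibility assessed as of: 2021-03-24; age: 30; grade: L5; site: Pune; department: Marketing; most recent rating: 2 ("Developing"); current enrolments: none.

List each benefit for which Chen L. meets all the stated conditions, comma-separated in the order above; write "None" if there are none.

None

Service from Aug 26, 2016 to 2021-03-24: 1671 days.
Vision Plan — status part-time ✓; service 1671 days ≥ 90 days ✓; dept Marketing ✗ → not eligible.
Stock Purchase Plan — service 1671 days ≥ 1 year (≈365 days) ✓; rating 2 ≥ 2 ✓; site Pune ✗ (not Omaha) → not eligible.
Backup Childcare — status part-time ✓; service 1671 days ≥ 6 weeks (≈42 days) ✓; age 30 ≥ 25 ✓; site Pune ✗ (not Lyon) → not eligible.
Flexible Spending Account — status part-time ✗ (requires seasonal or temporary) → not eligible.
Professional Development Fund — status part-time ✓ (not excluded); service 1671 days ≥ 24 months (≈720 days) ✓; age 30 ≥ 21 ✓; dept Marketing ✗ → not eligible.
Transit Subsidy — status part-time ✓ (not excluded); service 1671 days < 5 years (≈1825 days) ✗ → not eligible.
Relocation Assistance — status part-time ✗ (requires full-time or seasonal) → not eligible.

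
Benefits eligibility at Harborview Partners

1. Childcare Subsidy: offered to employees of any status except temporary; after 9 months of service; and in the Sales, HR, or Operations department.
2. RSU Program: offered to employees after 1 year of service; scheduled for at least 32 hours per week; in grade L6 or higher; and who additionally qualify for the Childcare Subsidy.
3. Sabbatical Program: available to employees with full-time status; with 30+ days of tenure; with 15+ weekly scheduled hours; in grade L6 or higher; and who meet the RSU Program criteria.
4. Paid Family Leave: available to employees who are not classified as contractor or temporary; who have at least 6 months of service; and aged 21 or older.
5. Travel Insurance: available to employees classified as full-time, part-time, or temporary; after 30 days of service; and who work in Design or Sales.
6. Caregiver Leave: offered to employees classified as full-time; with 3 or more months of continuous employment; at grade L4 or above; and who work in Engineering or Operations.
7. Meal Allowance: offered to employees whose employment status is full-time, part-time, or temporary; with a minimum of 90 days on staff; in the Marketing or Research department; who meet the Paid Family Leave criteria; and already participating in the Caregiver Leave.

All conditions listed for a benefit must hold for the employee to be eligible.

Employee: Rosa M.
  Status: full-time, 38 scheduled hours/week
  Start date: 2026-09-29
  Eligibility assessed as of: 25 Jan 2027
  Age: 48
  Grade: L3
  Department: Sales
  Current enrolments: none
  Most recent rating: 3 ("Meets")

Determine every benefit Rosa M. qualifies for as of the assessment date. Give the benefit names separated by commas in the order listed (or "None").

Travel Insurance

Service from 2026-09-29 to 25 Jan 2027: 118 days.
Childcare Subsidy — status full-time ✓ (not excluded); service 118 days < 9 months (≈270 days) ✗ → not eligible.
RSU Program — service 118 days < 1 year (≈365 days) ✗ → not eligible.
Sabbatical Program — status full-time ✓; service 118 days ≥ 30 days ✓; 38 hrs/wk ≥ 15 ✓; grade L3 < L6 ✗ → not eligible.
Paid Family Leave — status full-time ✓ (not excluded); service 118 days < 6 months (≈180 days) ✗ → not eligible.
Travel Insurance — status full-time ✓; service 118 days ≥ 30 days ✓; dept Sales ✓ → eligible.
Caregiver Leave — status full-time ✓; service 118 days ≥ 3 months (≈90 days) ✓; grade L3 < L4 ✗ → not eligible.
Meal Allowance — status full-time ✓; service 118 days ≥ 90 days ✓; dept Sales ✗ → not eligible.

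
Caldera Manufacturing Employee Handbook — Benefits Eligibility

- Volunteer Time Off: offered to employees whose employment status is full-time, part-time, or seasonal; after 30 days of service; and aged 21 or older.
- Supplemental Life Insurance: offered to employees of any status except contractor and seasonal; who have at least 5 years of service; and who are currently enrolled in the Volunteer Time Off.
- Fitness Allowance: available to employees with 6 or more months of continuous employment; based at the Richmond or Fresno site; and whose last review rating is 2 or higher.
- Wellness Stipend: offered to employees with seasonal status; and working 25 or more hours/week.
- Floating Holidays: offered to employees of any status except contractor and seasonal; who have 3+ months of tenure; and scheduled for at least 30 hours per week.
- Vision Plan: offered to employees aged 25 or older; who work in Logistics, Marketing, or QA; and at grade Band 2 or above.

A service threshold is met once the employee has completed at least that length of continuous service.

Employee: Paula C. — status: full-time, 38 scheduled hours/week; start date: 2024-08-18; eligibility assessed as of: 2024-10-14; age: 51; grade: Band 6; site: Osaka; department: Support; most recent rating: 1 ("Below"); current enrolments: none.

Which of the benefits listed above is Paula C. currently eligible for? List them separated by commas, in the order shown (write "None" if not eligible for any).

Volunteer Time Off

Service from 2024-08-18 to 2024-10-14: 57 days.
Volunteer Time Off — status full-time ✓; service 57 days ≥ 30 days ✓; age 51 ≥ 21 ✓ → eligible.
Supplemental Life Insurance — status full-time ✓ (not excluded); service 57 days < 5 years (≈1825 days) ✗ → not eligible.
Fitness Allowance — service 57 days < 6 months (≈180 days) ✗ → not eligible.
Wellness Stipend — status full-time ✗ (requires seasonal) → not eligible.
Floating Holidays — status full-time ✓ (not excluded); service 57 days < 3 months (≈90 days) ✗ → not eligible.
Vision Plan — age 51 ≥ 25 ✓; dept Support ✗ → not eligible.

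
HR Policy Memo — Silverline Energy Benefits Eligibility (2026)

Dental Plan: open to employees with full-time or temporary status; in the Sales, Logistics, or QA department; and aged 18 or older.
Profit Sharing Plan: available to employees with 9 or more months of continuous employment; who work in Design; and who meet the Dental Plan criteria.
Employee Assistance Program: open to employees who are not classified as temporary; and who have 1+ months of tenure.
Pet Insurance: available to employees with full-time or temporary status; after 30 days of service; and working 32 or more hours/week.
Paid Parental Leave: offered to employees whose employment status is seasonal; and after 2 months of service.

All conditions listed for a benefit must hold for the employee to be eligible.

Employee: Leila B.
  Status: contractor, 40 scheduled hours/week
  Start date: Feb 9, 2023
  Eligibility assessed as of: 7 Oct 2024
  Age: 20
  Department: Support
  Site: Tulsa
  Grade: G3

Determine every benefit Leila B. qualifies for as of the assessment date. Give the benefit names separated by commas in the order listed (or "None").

Employee Assistance Program

Service from Feb 9, 2023 to 7 Oct 2024: 606 days.
Dental Plan — status contractor ✗ (requires full-time or temporary) → not eligible.
Profit Sharing Plan — service 606 days ≥ 9 months (≈270 days) ✓; dept Support ✗ → not eligible.
Employee Assistance Program — status contractor ✓ (not excluded); service 606 days ≥ 1 month (≈30 days) ✓ → eligible.
Pet Insurance — status contractor ✗ (requires full-time or temporary) → not eligible.
Paid Parental Leave — status contractor ✗ (requires seasonal) → not eligible.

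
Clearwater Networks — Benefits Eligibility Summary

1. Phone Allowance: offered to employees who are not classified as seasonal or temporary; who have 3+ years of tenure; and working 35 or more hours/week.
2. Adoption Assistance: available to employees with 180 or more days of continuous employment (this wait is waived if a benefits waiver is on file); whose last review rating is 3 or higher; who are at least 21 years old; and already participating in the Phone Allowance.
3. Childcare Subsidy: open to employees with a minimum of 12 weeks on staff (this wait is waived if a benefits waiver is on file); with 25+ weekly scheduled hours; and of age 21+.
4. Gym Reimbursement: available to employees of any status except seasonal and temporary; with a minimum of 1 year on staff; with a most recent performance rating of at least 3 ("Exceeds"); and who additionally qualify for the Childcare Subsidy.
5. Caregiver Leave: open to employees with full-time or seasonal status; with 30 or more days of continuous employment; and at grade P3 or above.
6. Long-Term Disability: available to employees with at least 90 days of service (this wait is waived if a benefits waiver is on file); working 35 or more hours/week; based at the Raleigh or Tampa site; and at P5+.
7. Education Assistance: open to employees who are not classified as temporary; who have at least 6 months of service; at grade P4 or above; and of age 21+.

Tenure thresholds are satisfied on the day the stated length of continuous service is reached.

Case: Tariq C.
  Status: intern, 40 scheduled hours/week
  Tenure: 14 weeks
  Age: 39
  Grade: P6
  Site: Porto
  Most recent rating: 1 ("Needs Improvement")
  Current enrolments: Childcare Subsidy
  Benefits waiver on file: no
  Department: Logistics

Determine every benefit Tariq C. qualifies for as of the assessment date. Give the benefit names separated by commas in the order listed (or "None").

Phone Allowance — status intern ✓ (not excluded); service 14 weeks < 3 years (≈1095 days) ✗ → not eligible.
Adoption Assistance — no waiver, service 14 weeks < 180 days ✗ → not eligible.
Childcare Subsidy — no waiver, service 14 weeks ≥ 12 weeks ✓; 40 hrs/wk ≥ 25 ✓; age 39 ≥ 21 ✓ → eligible.
Gym Reimbursement — status intern ✓ (not excluded); service 14 weeks < 1 year (≈365 days) ✗ → not eligible.
Caregiver Leave — status intern ✗ (requires full-time or seasonal) → not eligible.
Long-Term Disability — no waiver, service 14 weeks ≥ 90 days ✓; 40 hrs/wk ≥ 35 ✓; site Porto ✗ (not Raleigh or Tampa) → not eligible.
Education Assistance — status intern ✓ (not excluded); service 14 weeks < 6 months (≈180 days) ✗ → not eligible.

Childcare Subsidy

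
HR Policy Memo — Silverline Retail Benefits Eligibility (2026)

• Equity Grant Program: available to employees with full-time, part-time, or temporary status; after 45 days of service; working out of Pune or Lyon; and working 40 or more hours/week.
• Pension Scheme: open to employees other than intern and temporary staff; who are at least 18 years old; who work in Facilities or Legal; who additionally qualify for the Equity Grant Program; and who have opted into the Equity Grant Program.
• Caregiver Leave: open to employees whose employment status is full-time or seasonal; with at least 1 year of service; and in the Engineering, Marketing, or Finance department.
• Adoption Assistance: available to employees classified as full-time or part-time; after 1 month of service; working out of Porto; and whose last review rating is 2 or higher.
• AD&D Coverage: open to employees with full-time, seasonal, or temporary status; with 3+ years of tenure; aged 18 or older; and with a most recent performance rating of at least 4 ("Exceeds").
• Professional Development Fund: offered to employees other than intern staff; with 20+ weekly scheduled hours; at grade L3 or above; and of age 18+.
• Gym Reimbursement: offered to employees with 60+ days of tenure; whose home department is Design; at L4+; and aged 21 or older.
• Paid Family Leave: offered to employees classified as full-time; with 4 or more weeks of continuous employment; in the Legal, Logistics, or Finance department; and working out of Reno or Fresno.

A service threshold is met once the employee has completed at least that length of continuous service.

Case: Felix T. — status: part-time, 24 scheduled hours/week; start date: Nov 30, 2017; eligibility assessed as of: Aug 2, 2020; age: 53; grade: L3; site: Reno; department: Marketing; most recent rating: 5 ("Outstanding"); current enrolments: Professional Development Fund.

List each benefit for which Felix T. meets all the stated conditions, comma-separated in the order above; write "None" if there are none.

Service from Nov 30, 2017 to Aug 2, 2020: 976 days.
Equity Grant Program — status part-time ✓; service 976 days ≥ 45 days ✓; site Reno ✗ (not Pune or Lyon) → not eligible.
Pension Scheme — status part-time ✓ (not excluded); age 53 ≥ 18 ✓; dept Marketing ✗ → not eligible.
Caregiver Leave — status part-time ✗ (requires full-time or seasonal) → not eligible.
Adoption Assistance — status part-time ✓; service 976 days ≥ 1 month (≈30 days) ✓; site Reno ✗ (not Porto) → not eligible.
AD&D Coverage — status part-time ✗ (requires full-time, seasonal, or temporary) → not eligible.
Professional Development Fund — status part-time ✓ (not excluded); 24 hrs/wk ≥ 20 ✓; grade L3 ≥ L3 ✓; age 53 ≥ 18 ✓ → eligible.
Gym Reimbursement — service 976 days ≥ 60 days ✓; dept Marketing ✗ → not eligible.
Paid Family Leave — status part-time ✗ (requires full-time) → not eligible.

Professional Development Fund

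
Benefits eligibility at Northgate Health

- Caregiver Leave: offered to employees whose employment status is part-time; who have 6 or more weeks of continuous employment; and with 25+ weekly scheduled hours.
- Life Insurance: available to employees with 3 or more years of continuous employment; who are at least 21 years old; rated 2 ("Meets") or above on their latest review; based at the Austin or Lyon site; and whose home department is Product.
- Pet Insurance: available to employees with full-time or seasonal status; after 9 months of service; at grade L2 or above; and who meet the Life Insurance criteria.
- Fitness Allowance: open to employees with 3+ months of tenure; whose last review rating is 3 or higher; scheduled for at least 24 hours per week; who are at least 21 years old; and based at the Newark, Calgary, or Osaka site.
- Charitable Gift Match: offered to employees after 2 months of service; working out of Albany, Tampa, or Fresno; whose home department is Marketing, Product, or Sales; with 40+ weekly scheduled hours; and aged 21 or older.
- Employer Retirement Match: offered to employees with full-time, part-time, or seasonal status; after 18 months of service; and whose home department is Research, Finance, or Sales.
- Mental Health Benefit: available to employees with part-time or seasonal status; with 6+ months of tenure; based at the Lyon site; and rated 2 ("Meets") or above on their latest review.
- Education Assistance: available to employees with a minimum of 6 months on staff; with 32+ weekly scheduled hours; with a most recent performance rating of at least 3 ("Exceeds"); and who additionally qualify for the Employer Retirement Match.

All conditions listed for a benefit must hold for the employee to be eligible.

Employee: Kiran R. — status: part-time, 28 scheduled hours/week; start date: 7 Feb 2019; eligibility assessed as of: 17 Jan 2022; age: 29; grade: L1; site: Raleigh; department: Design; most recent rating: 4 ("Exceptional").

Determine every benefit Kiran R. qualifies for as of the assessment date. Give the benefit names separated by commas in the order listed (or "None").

Service from 7 Feb 2019 to 17 Jan 2022: 1075 days.
Caregiver Leave — status part-time ✓; service 1075 days ≥ 6 weeks (≈42 days) ✓; 28 hrs/wk ≥ 25 ✓ → eligible.
Life Insurance — service 1075 days < 3 years (≈1095 days) ✗ → not eligible.
Pet Insurance — status part-time ✗ (requires full-time or seasonal) → not eligible.
Fitness Allowance — service 1075 days ≥ 3 months (≈90 days) ✓; rating 4 ≥ 3 ✓; 28 hrs/wk ≥ 24 ✓; age 29 ≥ 21 ✓; site Raleigh ✗ (not Newark, Calgary, or Osaka) → not eligible.
Charitable Gift Match — service 1075 days ≥ 2 months (≈60 days) ✓; site Raleigh ✗ (not Albany, Tampa, or Fresno) → not eligible.
Employer Retirement Match — status part-time ✓; service 1075 days ≥ 18 months (≈540 days) ✓; dept Design ✗ → not eligible.
Mental Health Benefit — status part-time ✓; service 1075 days ≥ 6 months (≈180 days) ✓; site Raleigh ✗ (not Lyon) → not eligible.
Education Assistance — service 1075 days ≥ 6 months (≈180 days) ✓; 28 hrs/wk < 32 ✗ → not eligible.

Caregiver Leave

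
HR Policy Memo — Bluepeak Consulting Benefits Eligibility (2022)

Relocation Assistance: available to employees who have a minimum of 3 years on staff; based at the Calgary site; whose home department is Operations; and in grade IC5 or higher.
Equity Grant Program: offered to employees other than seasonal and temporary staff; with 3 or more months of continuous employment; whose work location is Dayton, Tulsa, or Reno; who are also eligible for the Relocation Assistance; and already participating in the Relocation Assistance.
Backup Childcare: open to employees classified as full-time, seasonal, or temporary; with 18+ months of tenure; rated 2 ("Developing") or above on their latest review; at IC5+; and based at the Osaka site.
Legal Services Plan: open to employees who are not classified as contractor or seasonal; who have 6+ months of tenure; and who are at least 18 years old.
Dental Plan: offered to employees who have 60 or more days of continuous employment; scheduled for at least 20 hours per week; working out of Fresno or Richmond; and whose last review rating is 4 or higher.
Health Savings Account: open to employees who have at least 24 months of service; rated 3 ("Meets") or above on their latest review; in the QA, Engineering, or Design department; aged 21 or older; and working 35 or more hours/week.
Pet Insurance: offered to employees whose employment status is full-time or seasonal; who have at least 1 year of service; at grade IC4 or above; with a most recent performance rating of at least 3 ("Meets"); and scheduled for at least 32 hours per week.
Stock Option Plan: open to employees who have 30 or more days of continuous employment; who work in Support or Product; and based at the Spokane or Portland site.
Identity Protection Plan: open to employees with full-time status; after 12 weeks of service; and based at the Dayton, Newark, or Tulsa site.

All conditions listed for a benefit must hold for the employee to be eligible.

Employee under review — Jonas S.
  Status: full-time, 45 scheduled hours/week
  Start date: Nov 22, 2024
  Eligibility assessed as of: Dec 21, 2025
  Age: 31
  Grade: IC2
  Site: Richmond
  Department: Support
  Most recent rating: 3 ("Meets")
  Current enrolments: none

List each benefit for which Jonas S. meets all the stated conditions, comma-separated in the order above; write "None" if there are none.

Service from Nov 22, 2024 to Dec 21, 2025: 394 days.
Relocation Assistance — service 394 days < 3 years (≈1095 days) ✗ → not eligible.
Equity Grant Program — status full-time ✓ (not excluded); service 394 days ≥ 3 months (≈90 days) ✓; site Richmond ✗ (not Dayton, Tulsa, or Reno) → not eligible.
Backup Childcare — status full-time ✓; service 394 days < 18 months (≈540 days) ✗ → not eligible.
Legal Services Plan — status full-time ✓ (not excluded); service 394 days ≥ 6 months (≈180 days) ✓; age 31 ≥ 18 ✓ → eligible.
Dental Plan — service 394 days ≥ 60 days ✓; 45 hrs/wk ≥ 20 ✓; site Richmond ✓; rating 3 < 4 ✗ → not eligible.
Health Savings Account — service 394 days < 24 months (≈720 days) ✗ → not eligible.
Pet Insurance — status full-time ✓; service 394 days ≥ 1 year (≈365 days) ✓; grade IC2 < IC4 ✗ → not eligible.
Stock Option Plan — service 394 days ≥ 30 days ✓; dept Support ✓; site Richmond ✗ (not Spokane or Portland) → not eligible.
Identity Protection Plan — status full-time ✓; service 394 days ≥ 12 weeks (≈84 days) ✓; site Richmond ✗ (not Dayton, Newark, or Tulsa) → not eligible.

Legal Services Plan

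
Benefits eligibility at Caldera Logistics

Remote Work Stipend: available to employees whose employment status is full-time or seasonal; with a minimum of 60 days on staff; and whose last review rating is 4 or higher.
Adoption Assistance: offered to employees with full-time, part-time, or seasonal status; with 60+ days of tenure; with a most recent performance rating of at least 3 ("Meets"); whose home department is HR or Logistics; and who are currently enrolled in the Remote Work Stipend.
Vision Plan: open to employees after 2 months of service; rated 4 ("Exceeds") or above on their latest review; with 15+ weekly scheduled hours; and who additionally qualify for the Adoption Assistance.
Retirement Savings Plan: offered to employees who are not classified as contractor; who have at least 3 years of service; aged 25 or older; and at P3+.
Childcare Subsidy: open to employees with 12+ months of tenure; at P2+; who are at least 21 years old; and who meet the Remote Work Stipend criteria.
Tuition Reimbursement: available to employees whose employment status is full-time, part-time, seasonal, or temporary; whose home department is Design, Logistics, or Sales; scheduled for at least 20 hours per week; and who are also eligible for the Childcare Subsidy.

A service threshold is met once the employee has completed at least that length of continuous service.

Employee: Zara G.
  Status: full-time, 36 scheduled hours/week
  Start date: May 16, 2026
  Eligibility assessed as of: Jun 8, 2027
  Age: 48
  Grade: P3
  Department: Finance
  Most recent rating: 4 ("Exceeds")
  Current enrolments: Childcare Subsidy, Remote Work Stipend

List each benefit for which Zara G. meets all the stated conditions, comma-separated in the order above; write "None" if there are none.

Service from May 16, 2026 to Jun 8, 2027: 388 days.
Remote Work Stipend — status full-time ✓; service 388 days ≥ 60 days ✓; rating 4 ≥ 4 ✓ → eligible.
Adoption Assistance — status full-time ✓; service 388 days ≥ 60 days ✓; rating 4 ≥ 3 ✓; dept Finance ✗ → not eligible.
Vision Plan — service 388 days ≥ 2 months (≈60 days) ✓; rating 4 ≥ 4 ✓; 36 hrs/wk ≥ 15 ✓; not eligible for Adoption Assistance ✗ → not eligible.
Retirement Savings Plan — status full-time ✓ (not excluded); service 388 days < 3 years (≈1095 days) ✗ → not eligible.
Childcare Subsidy — service 388 days ≥ 12 months (≈360 days) ✓; grade P3 ≥ P2 ✓; age 48 ≥ 21 ✓; eligible for Remote Work Stipend ✓ → eligible.
Tuition Reimbursement — status full-time ✓; dept Finance ✗ → not eligible.

Remote Work Stipend, Childcare Subsidy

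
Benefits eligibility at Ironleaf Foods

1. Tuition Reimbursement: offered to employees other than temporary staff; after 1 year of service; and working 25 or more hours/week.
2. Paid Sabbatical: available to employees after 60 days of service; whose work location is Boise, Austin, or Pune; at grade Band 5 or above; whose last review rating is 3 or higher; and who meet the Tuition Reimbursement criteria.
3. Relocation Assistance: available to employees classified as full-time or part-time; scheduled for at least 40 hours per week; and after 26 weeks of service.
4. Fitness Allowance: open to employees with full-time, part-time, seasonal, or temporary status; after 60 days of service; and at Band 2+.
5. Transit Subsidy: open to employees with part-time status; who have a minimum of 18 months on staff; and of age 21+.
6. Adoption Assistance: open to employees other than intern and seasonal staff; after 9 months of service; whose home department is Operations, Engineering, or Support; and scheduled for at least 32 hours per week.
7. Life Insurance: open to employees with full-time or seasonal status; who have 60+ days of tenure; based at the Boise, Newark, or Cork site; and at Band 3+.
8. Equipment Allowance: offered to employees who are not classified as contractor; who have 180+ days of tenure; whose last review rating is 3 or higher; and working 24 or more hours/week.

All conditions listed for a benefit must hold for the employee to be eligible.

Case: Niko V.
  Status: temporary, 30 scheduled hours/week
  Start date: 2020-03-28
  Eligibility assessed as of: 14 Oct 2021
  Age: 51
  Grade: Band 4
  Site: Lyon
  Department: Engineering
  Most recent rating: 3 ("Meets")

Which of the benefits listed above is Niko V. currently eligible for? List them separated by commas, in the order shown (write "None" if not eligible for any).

Service from 2020-03-28 to 14 Oct 2021: 565 days.
Tuition Reimbursement — status temporary ✗ (excluded) → not eligible.
Paid Sabbatical — service 565 days ≥ 60 days ✓; site Lyon ✗ (not Boise, Austin, or Pune) → not eligible.
Relocation Assistance — status temporary ✗ (requires full-time or part-time) → not eligible.
Fitness Allowance — status temporary ✓; service 565 days ≥ 60 days ✓; grade Band 4 ≥ Band 2 ✓ → eligible.
Transit Subsidy — status temporary ✗ (requires part-time) → not eligible.
Adoption Assistance — status temporary ✓ (not excluded); service 565 days ≥ 9 months (≈270 days) ✓; dept Engineering ✓; 30 hrs/wk < 32 ✗ → not eligible.
Life Insurance — status temporary ✗ (requires full-time or seasonal) → not eligible.
Equipment Allowance — status temporary ✓ (not excluded); service 565 days ≥ 180 days ✓; rating 3 ≥ 3 ✓; 30 hrs/wk ≥ 24 ✓ → eligible.

Fitness Allowance, Equipment Allowance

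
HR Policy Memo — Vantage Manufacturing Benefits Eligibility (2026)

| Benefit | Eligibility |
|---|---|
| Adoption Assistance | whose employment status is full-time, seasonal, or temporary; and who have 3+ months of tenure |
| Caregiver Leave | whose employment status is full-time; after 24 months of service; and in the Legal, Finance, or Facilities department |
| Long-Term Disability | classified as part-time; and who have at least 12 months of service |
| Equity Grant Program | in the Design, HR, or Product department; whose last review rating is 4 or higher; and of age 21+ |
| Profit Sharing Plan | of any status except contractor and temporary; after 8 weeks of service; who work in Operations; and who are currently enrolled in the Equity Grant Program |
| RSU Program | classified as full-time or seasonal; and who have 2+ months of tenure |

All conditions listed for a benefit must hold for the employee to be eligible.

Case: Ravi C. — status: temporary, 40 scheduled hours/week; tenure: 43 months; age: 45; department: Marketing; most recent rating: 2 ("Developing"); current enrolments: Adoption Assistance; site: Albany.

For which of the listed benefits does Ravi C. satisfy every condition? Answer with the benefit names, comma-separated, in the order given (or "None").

Adoption Assistance — status temporary ✓; service 43 months ≥ 3 months ✓ → eligible.
Caregiver Leave — status temporary ✗ (requires full-time) → not eligible.
Long-Term Disability — status temporary ✗ (requires part-time) → not eligible.
Equity Grant Program — dept Marketing ✗ → not eligible.
Profit Sharing Plan — status temporary ✗ (excluded) → not eligible.
RSU Program — status temporary ✗ (requires full-time or seasonal) → not eligible.

Adoption Assistance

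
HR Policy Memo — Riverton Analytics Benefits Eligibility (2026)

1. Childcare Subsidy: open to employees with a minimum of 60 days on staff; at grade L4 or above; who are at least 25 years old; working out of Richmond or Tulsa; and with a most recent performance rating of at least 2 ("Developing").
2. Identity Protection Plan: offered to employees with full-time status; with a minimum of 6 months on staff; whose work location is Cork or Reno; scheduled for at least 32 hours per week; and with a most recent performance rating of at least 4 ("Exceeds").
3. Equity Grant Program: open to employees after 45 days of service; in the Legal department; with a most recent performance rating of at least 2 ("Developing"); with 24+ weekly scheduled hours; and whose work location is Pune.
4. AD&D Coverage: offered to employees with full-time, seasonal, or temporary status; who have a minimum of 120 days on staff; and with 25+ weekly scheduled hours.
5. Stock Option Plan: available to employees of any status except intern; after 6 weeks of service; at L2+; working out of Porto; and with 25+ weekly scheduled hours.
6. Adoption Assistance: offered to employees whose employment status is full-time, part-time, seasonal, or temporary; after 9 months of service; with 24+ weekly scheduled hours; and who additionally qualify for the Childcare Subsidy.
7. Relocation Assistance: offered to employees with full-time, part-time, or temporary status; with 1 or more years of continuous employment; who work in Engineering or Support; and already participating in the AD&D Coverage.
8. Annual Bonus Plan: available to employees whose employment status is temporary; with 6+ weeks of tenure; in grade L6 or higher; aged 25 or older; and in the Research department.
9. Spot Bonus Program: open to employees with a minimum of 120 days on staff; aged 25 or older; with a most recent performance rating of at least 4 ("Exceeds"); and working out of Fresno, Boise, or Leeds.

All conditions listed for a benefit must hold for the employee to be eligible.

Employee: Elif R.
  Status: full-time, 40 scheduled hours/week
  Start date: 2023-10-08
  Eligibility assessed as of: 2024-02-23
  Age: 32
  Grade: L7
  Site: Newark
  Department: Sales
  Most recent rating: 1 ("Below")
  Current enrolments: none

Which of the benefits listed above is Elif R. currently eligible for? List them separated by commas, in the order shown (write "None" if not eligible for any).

AD&D Coverage

Service from 2023-10-08 to 2024-02-23: 138 days.
Childcare Subsidy — service 138 days ≥ 60 days ✓; grade L7 ≥ L4 ✓; age 32 ≥ 25 ✓; site Newark ✗ (not Richmond or Tulsa) → not eligible.
Identity Protection Plan — status full-time ✓; service 138 days < 6 months (≈180 days) ✗ → not eligible.
Equity Grant Program — service 138 days ≥ 45 days ✓; dept Sales ✗ → not eligible.
AD&D Coverage — status full-time ✓; service 138 days ≥ 120 days ✓; 40 hrs/wk ≥ 25 ✓ → eligible.
Stock Option Plan — status full-time ✓ (not excluded); service 138 days ≥ 6 weeks (≈42 days) ✓; grade L7 ≥ L2 ✓; site Newark ✗ (not Porto) → not eligible.
Adoption Assistance — status full-time ✓; service 138 days < 9 months (≈270 days) ✗ → not eligible.
Relocation Assistance — status full-time ✓; service 138 days < 1 year (≈365 days) ✗ → not eligible.
Annual Bonus Plan — status full-time ✗ (requires temporary) → not eligible.
Spot Bonus Program — service 138 days ≥ 120 days ✓; age 32 ≥ 25 ✓; rating 1 < 4 ✗ → not eligible.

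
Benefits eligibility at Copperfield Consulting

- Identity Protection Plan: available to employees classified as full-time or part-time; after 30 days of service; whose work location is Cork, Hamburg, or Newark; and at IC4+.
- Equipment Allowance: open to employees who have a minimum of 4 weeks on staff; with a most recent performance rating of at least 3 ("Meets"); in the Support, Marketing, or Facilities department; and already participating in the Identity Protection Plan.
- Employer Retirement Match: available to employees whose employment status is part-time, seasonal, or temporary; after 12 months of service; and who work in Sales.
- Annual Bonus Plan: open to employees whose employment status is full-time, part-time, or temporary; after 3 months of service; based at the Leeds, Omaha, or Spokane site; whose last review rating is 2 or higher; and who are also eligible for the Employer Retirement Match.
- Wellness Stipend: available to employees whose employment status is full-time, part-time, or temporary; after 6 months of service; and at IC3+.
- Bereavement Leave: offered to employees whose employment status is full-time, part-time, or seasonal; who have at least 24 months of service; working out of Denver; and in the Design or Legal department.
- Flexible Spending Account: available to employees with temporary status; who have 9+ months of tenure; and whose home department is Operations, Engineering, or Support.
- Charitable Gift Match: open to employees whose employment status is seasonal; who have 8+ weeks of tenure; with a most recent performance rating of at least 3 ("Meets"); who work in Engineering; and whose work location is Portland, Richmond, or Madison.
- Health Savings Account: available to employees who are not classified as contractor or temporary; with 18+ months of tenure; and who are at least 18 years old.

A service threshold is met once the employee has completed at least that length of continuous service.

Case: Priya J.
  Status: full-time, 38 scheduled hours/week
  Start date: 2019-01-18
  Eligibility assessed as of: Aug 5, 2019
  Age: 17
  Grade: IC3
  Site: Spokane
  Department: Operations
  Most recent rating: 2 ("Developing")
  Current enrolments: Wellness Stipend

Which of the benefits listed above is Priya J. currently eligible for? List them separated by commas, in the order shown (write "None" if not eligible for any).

Service from 2019-01-18 to Aug 5, 2019: 199 days.
Identity Protection Plan — status full-time ✓; service 199 days ≥ 30 days ✓; site Spokane ✗ (not Cork, Hamburg, or Newark) → not eligible.
Equipment Allowance — service 199 days ≥ 4 weeks (≈28 days) ✓; rating 2 < 3 ✗ → not eligible.
Employer Retirement Match — status full-time ✗ (requires part-time, seasonal, or temporary) → not eligible.
Annual Bonus Plan — status full-time ✓; service 199 days ≥ 3 months (≈90 days) ✓; site Spokane ✓; rating 2 ≥ 2 ✓; not eligible for Employer Retirement Match ✗ → not eligible.
Wellness Stipend — status full-time ✓; service 199 days ≥ 6 months (≈180 days) ✓; grade IC3 ≥ IC3 ✓ → eligible.
Bereavement Leave — status full-time ✓; service 199 days < 24 months (≈720 days) ✗ → not eligible.
Flexible Spending Account — status full-time ✗ (requires temporary) → not eligible.
Charitable Gift Match — status full-time ✗ (requires seasonal) → not eligible.
Health Savings Account — status full-time ✓ (not excluded); service 199 days < 18 months (≈540 days) ✗ → not eligible.

Wellness Stipend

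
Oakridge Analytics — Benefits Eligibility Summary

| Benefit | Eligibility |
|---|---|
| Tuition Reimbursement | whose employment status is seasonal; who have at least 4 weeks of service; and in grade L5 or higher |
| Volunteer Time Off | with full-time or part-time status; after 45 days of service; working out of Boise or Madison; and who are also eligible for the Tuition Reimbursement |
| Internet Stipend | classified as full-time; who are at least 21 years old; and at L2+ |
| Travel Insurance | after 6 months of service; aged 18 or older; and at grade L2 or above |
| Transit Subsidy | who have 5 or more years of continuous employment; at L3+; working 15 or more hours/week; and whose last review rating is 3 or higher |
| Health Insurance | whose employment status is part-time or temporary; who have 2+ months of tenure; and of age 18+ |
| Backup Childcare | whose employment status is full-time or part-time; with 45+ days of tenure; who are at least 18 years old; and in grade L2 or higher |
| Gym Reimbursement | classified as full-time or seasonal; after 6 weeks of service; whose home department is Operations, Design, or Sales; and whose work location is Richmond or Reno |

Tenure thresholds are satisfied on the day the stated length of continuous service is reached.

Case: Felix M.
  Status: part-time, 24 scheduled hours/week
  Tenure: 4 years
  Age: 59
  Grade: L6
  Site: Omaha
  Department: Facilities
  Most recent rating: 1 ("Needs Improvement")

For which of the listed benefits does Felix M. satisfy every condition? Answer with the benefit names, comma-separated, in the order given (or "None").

Travel Insurance, Health Insurance, Backup Childcare

Tuition Reimbursement — status part-time ✗ (requires seasonal) → not eligible.
Volunteer Time Off — status part-time ✓; service 4 years ≥ 45 days ✓; site Omaha ✗ (not Boise or Madison) → not eligible.
Internet Stipend — status part-time ✗ (requires full-time) → not eligible.
Travel Insurance — service 4 years ≥ 6 months (≈180 days) ✓; age 59 ≥ 18 ✓; grade L6 ≥ L2 ✓ → eligible.
Transit Subsidy — service 4 years < 5 years ✗ → not eligible.
Health Insurance — status part-time ✓; service 4 years ≥ 2 months (≈60 days) ✓; age 59 ≥ 18 ✓ → eligible.
Backup Childcare — status part-time ✓; service 4 years ≥ 45 days ✓; age 59 ≥ 18 ✓; grade L6 ≥ L2 ✓ → eligible.
Gym Reimbursement — status part-time ✗ (requires full-time or seasonal) → not eligible.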